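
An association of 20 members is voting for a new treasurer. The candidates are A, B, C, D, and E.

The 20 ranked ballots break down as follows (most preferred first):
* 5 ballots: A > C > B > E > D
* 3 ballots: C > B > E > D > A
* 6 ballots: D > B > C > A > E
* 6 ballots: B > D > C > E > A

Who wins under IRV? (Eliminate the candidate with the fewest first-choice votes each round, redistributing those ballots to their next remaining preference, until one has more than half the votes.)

Round 1: A 5, B 6, C 3, D 6, E 0. E eliminated.
Round 2: A 5, B 6, C 3, D 6. C eliminated.
Round 3: A 5, B 9, D 6. A eliminated.
Round 4: B 14, D 6. B has a majority (≥11).

B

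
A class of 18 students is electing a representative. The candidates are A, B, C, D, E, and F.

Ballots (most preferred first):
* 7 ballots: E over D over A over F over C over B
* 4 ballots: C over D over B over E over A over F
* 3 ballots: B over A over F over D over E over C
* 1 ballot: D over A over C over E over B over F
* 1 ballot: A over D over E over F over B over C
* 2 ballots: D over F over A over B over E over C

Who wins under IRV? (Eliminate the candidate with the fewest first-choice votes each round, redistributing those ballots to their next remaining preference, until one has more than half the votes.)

Round 1: A 1, B 3, C 4, D 3, E 7, F 0. F eliminated.
Round 2: A 1, B 3, C 4, D 3, E 7. A eliminated.
Round 3: B 3, C 4, D 4, E 7. B eliminated.
Round 4: C 4, D 7, E 7. C eliminated.
Round 5: D 11, E 7. D has a majority (≥10).

D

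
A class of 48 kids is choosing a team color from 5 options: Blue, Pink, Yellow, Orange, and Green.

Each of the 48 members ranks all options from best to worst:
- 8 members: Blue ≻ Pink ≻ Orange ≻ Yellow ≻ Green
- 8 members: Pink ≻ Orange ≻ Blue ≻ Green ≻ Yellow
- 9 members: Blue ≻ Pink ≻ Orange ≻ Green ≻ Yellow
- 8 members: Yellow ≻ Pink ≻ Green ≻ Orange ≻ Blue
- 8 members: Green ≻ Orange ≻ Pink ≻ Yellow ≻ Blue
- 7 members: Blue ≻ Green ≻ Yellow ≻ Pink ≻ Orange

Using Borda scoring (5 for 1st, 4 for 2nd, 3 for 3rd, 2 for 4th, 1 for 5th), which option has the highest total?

Pink

Blue: 8×5 + 8×3 + 9×5 + 8×1 + 8×1 + 7×5 = 160
Pink: 8×4 + 8×5 + 9×4 + 8×4 + 8×3 + 7×2 = 178
Yellow: 8×2 + 8×1 + 9×1 + 8×5 + 8×2 + 7×3 = 110
Orange: 8×3 + 8×4 + 9×3 + 8×2 + 8×4 + 7×1 = 138
Green: 8×1 + 8×2 + 9×2 + 8×3 + 8×5 + 7×4 = 134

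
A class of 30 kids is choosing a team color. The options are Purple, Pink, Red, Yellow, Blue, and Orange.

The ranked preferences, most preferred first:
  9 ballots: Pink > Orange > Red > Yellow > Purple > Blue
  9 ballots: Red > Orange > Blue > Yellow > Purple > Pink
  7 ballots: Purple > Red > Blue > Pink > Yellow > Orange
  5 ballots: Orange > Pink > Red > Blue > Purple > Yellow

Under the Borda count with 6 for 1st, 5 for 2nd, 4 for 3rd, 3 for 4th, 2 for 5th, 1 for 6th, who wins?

Purple: 9×2 + 9×2 + 7×6 + 5×2 = 88
Pink: 9×6 + 9×1 + 7×3 + 5×5 = 109
Red: 9×4 + 9×6 + 7×5 + 5×4 = 145
Yellow: 9×3 + 9×3 + 7×2 + 5×1 = 73
Blue: 9×1 + 9×4 + 7×4 + 5×3 = 88
Orange: 9×5 + 9×5 + 7×1 + 5×6 = 127

Red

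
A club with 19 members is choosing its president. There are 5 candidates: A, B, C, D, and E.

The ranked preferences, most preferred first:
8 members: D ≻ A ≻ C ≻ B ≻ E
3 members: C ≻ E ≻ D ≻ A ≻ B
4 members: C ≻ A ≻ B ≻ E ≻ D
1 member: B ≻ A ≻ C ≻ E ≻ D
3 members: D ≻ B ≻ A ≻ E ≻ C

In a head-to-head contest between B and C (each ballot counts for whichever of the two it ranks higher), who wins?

C

B is ranked above C on 4 ballots; C above B on 15.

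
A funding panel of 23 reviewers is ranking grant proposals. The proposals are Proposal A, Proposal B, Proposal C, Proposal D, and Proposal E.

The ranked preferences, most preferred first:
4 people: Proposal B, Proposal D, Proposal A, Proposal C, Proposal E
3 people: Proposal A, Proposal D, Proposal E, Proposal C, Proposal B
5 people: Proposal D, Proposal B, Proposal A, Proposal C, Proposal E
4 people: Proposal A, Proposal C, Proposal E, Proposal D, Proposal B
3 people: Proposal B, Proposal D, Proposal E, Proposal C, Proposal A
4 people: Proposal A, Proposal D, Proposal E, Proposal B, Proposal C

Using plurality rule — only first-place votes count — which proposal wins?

First-place votes: Proposal A 11, Proposal B 7, Proposal C 0, Proposal D 5, Proposal E 0.

Proposal A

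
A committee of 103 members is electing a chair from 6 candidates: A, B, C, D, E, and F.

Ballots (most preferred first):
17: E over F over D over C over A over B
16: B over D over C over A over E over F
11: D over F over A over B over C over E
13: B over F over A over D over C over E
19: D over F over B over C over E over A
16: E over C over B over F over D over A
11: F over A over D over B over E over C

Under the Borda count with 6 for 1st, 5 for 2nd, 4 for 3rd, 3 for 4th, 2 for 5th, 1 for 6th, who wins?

A: 17×2 + 16×3 + 11×4 + 13×4 + 19×1 + 16×1 + 11×5 = 268
B: 17×1 + 16×6 + 11×3 + 13×6 + 19×4 + 16×4 + 11×3 = 397
C: 17×3 + 16×4 + 11×2 + 13×2 + 19×3 + 16×5 + 11×1 = 311
D: 17×4 + 16×5 + 11×6 + 13×3 + 19×6 + 16×2 + 11×4 = 443
E: 17×6 + 16×2 + 11×1 + 13×1 + 19×2 + 16×6 + 11×2 = 314
F: 17×5 + 16×1 + 11×5 + 13×5 + 19×5 + 16×3 + 11×6 = 430

D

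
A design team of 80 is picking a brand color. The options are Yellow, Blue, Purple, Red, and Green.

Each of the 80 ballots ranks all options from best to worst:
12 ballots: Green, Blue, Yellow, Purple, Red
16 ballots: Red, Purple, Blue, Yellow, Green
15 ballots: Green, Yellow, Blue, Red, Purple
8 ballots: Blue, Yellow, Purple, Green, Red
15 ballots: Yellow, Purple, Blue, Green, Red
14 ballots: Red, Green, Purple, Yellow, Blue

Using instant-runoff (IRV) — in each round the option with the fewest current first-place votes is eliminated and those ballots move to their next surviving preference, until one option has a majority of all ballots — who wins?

Green

Round 1: Yellow 15, Blue 8, Purple 0, Red 30, Green 27. Purple eliminated.
Round 2: Yellow 15, Blue 8, Red 30, Green 27. Blue eliminated.
Round 3: Yellow 23, Red 30, Green 27. Yellow eliminated.
Round 4: Red 30, Green 50. Green has a majority (≥41).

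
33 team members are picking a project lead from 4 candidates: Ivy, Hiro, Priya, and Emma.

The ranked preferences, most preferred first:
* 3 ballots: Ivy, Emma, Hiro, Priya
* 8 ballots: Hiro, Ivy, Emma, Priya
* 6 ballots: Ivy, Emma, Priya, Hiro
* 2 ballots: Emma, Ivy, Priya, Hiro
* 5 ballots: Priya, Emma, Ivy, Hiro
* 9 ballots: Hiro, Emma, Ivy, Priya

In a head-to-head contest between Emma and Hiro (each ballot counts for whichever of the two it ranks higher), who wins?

Emma is ranked above Hiro on 16 ballots; Hiro above Emma on 17.

Hiro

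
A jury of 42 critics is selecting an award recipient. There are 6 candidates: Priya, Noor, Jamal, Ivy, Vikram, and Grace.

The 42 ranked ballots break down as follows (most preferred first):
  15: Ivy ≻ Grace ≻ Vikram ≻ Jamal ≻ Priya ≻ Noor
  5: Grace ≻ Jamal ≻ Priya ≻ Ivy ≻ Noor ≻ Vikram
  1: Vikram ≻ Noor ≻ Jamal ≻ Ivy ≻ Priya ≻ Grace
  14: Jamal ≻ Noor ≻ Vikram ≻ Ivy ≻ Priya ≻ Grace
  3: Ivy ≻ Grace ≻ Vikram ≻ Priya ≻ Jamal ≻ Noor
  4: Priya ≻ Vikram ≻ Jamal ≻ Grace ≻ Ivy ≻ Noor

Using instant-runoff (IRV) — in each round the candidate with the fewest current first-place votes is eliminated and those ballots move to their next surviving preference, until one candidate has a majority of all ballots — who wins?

Round 1: Priya 4, Noor 0, Jamal 14, Ivy 18, Vikram 1, Grace 5. Noor eliminated.
Round 2: Priya 4, Jamal 14, Ivy 18, Vikram 1, Grace 5. Vikram eliminated.
Round 3: Priya 4, Jamal 15, Ivy 18, Grace 5. Priya eliminated.
Round 4: Jamal 19, Ivy 18, Grace 5. Grace eliminated.
Round 5: Jamal 24, Ivy 18. Jamal has a majority (≥22).

Jamal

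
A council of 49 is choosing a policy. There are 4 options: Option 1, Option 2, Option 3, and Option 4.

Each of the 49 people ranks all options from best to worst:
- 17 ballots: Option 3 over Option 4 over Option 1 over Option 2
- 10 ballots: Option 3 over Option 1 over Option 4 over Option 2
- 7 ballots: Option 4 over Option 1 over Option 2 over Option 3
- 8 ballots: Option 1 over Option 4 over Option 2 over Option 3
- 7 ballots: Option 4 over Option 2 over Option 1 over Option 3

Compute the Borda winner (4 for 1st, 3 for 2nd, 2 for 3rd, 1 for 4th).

Option 4

Option 1: 17×2 + 10×3 + 7×3 + 8×4 + 7×2 = 131
Option 2: 17×1 + 10×1 + 7×2 + 8×2 + 7×3 = 78
Option 3: 17×4 + 10×4 + 7×1 + 8×1 + 7×1 = 130
Option 4: 17×3 + 10×2 + 7×4 + 8×3 + 7×4 = 151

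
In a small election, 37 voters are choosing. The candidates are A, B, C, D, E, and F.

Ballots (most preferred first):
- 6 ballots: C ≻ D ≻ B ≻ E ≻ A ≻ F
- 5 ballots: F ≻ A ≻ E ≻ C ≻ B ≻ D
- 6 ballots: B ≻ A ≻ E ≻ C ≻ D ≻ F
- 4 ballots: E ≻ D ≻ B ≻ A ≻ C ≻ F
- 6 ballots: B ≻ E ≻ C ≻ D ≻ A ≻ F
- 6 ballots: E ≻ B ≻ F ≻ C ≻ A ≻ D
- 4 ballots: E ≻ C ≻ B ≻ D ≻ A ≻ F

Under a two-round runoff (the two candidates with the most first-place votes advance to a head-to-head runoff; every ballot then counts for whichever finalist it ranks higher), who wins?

Round 1 first-place votes: A 0, B 12, C 6, D 0, E 14, F 5. E and B advance.
Runoff: E is ranked above B on 19 ballots, B above E on 18.

E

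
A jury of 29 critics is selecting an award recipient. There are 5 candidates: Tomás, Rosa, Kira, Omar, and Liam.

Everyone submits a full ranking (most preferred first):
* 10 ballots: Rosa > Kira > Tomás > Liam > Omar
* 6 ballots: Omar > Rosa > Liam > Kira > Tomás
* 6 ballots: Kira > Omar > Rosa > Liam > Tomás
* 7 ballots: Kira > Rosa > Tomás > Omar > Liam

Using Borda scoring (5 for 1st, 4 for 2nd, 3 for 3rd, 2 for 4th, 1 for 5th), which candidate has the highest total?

Rosa

Tomás: 10×3 + 6×1 + 6×1 + 7×3 = 63
Rosa: 10×5 + 6×4 + 6×3 + 7×4 = 120
Kira: 10×4 + 6×2 + 6×5 + 7×5 = 117
Omar: 10×1 + 6×5 + 6×4 + 7×2 = 78
Liam: 10×2 + 6×3 + 6×2 + 7×1 = 57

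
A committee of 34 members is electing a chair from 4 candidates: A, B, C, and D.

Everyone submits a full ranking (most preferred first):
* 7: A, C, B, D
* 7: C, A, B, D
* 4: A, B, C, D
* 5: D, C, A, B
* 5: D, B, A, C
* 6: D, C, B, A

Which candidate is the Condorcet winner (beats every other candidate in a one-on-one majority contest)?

C vs A: 18–16
C vs B: 25–9
C vs D: 18–16
C beats every other candidate.

C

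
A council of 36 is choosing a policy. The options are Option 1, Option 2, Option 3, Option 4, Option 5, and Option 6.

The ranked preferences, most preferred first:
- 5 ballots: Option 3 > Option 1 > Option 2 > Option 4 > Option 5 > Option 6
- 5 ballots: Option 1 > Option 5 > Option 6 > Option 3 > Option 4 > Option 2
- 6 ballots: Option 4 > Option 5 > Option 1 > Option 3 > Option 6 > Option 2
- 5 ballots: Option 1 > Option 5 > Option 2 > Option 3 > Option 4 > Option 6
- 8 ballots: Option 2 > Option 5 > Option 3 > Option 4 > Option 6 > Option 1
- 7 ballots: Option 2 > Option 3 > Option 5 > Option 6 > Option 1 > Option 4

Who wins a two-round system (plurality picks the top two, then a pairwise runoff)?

Option 1

Round 1 first-place votes: Option 1 10, Option 2 15, Option 3 5, Option 4 6, Option 5 0, Option 6 0. Option 2 and Option 1 advance.
Runoff: Option 2 is ranked above Option 1 on 15 ballots, Option 1 above Option 2 on 21.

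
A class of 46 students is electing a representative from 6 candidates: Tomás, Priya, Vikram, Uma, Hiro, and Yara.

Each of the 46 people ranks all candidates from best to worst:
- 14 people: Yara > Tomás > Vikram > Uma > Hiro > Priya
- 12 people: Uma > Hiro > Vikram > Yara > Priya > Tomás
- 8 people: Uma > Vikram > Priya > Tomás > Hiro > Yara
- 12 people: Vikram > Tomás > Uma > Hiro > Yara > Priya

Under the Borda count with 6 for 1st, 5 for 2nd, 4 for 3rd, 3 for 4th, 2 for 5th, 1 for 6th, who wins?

Tomás: 14×5 + 12×1 + 8×3 + 12×5 = 166
Priya: 14×1 + 12×2 + 8×4 + 12×1 = 82
Vikram: 14×4 + 12×4 + 8×5 + 12×6 = 216
Uma: 14×3 + 12×6 + 8×6 + 12×4 = 210
Hiro: 14×2 + 12×5 + 8×2 + 12×3 = 140
Yara: 14×6 + 12×3 + 8×1 + 12×2 = 152

Vikram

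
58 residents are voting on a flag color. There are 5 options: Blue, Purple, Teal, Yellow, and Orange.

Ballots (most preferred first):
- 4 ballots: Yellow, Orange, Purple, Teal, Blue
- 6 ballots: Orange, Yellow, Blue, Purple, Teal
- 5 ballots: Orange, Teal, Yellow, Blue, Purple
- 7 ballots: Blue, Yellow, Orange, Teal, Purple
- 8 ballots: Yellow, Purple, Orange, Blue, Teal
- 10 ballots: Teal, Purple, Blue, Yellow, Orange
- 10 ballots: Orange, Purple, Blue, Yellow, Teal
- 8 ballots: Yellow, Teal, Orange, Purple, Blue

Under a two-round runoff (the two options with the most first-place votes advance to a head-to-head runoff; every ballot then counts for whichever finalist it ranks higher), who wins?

Round 1 first-place votes: Blue 7, Purple 0, Teal 10, Yellow 20, Orange 21. Orange and Yellow advance.
Runoff: Orange is ranked above Yellow on 21 ballots, Yellow above Orange on 37.

Yellow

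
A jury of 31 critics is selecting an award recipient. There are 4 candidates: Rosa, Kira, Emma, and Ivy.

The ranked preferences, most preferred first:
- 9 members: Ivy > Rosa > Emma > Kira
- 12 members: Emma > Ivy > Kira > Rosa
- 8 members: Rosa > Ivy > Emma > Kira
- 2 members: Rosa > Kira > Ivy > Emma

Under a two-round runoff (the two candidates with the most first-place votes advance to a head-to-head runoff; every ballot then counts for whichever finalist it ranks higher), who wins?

Rosa

Round 1 first-place votes: Rosa 10, Kira 0, Emma 12, Ivy 9. Emma and Rosa advance.
Runoff: Emma is ranked above Rosa on 12 ballots, Rosa above Emma on 19.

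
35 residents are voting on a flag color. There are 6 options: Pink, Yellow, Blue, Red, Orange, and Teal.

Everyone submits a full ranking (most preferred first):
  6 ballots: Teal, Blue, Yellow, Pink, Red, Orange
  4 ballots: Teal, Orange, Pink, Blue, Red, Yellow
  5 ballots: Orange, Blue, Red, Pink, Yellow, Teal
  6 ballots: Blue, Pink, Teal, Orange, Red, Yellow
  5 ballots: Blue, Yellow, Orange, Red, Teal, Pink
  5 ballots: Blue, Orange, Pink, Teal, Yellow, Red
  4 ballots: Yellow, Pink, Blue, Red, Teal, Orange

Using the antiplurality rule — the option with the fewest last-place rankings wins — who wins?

Blue

Last-place votes: Pink 5, Yellow 10, Blue 0, Red 5, Orange 10, Teal 5.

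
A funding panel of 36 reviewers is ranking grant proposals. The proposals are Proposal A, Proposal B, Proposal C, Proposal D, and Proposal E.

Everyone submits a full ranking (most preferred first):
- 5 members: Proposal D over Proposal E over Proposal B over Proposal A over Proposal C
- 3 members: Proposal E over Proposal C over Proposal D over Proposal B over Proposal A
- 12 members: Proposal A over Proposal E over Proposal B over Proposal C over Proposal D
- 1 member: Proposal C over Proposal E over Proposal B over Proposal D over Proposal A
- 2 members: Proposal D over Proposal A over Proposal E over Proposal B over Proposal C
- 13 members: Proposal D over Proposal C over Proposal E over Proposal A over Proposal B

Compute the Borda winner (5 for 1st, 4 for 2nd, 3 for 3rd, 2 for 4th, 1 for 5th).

Proposal A: 5×2 + 3×1 + 12×5 + 1×1 + 2×4 + 13×2 = 108
Proposal B: 5×3 + 3×2 + 12×3 + 1×3 + 2×2 + 13×1 = 77
Proposal C: 5×1 + 3×4 + 12×2 + 1×5 + 2×1 + 13×4 = 100
Proposal D: 5×5 + 3×3 + 12×1 + 1×2 + 2×5 + 13×5 = 123
Proposal E: 5×4 + 3×5 + 12×4 + 1×4 + 2×3 + 13×3 = 132

Proposal E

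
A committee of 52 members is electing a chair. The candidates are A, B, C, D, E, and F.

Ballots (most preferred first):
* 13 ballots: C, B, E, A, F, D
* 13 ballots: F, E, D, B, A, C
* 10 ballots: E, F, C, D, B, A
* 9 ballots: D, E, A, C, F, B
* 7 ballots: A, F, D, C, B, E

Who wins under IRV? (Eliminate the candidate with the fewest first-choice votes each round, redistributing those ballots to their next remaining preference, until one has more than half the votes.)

Round 1: A 7, B 0, C 13, D 9, E 10, F 13. B eliminated.
Round 2: A 7, C 13, D 9, E 10, F 13. A eliminated.
Round 3: C 13, D 9, E 10, F 20. D eliminated.
Round 4: C 13, E 19, F 20. C eliminated.
Round 5: E 32, F 20. E has a majority (≥27).

E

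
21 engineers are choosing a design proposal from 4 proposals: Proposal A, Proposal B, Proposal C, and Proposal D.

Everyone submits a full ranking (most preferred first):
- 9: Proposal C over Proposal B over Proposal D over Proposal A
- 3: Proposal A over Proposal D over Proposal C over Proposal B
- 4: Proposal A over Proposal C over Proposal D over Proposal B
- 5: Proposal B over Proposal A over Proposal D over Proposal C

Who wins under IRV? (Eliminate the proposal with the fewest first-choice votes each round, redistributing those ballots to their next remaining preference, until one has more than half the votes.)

Round 1: Proposal A 7, Proposal B 5, Proposal C 9, Proposal D 0. Proposal D eliminated.
Round 2: Proposal A 7, Proposal B 5, Proposal C 9. Proposal B eliminated.
Round 3: Proposal A 12, Proposal C 9. Proposal A has a majority (≥11).

Proposal A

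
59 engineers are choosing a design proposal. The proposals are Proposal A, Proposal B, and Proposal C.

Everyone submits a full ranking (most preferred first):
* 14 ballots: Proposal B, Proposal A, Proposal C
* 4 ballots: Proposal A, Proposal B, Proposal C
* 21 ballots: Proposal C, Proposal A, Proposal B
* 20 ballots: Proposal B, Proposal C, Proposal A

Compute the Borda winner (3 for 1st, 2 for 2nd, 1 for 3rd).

Proposal B

Proposal A: 14×2 + 4×3 + 21×2 + 20×1 = 102
Proposal B: 14×3 + 4×2 + 21×1 + 20×3 = 131
Proposal C: 14×1 + 4×1 + 21×3 + 20×2 = 121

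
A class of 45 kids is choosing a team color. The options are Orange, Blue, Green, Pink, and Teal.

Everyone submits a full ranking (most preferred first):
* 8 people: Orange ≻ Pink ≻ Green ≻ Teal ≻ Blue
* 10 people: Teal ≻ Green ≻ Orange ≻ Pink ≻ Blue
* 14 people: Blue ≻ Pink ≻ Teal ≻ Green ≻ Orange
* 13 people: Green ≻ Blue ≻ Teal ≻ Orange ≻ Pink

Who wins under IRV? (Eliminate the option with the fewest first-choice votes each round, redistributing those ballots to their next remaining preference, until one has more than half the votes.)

Green

Round 1: Orange 8, Blue 14, Green 13, Pink 0, Teal 10. Pink eliminated.
Round 2: Orange 8, Blue 14, Green 13, Teal 10. Orange eliminated.
Round 3: Blue 14, Green 21, Teal 10. Teal eliminated.
Round 4: Blue 14, Green 31. Green has a majority (≥23).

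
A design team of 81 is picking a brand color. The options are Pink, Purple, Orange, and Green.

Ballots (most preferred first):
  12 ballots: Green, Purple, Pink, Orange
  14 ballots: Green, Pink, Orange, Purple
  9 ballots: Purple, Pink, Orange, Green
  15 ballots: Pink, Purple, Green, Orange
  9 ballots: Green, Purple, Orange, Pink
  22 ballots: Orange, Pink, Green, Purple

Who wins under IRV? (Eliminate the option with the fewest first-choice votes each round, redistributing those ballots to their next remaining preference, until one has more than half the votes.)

Round 1: Pink 15, Purple 9, Orange 22, Green 35. Purple eliminated.
Round 2: Pink 24, Orange 22, Green 35. Orange eliminated.
Round 3: Pink 46, Green 35. Pink has a majority (≥41).

Pink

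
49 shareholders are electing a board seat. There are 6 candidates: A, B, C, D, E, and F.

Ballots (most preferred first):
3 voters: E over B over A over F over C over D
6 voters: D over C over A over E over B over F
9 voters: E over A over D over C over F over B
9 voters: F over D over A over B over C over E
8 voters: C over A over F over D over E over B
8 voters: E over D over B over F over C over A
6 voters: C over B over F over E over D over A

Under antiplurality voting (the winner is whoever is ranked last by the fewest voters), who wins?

C

Last-place votes: A 14, B 17, C 0, D 3, E 9, F 6.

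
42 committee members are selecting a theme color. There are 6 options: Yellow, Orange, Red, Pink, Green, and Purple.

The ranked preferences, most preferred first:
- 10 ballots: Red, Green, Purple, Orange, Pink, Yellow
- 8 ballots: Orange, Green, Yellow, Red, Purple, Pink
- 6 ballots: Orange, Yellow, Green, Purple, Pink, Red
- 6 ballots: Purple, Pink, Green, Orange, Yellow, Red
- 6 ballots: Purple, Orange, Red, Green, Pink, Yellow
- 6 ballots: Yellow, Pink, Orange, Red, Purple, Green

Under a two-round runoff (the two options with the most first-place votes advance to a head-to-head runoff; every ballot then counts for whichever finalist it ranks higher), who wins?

Purple

Round 1 first-place votes: Yellow 6, Orange 14, Red 10, Pink 0, Green 0, Purple 12. Orange and Purple advance.
Runoff: Orange is ranked above Purple on 20 ballots, Purple above Orange on 22.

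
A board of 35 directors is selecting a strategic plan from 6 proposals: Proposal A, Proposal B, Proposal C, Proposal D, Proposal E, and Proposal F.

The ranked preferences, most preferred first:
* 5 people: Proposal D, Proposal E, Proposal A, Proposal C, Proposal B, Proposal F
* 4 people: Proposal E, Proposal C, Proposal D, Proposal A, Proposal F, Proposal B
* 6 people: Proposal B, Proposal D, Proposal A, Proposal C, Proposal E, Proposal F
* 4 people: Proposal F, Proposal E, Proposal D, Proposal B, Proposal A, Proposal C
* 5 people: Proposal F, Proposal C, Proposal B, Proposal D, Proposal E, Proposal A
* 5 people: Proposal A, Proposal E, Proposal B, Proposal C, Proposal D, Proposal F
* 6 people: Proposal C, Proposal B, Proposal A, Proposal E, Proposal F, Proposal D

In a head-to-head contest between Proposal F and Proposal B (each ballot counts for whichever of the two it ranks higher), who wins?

Proposal F is ranked above Proposal B on 13 ballots; Proposal B above Proposal F on 22.

Proposal B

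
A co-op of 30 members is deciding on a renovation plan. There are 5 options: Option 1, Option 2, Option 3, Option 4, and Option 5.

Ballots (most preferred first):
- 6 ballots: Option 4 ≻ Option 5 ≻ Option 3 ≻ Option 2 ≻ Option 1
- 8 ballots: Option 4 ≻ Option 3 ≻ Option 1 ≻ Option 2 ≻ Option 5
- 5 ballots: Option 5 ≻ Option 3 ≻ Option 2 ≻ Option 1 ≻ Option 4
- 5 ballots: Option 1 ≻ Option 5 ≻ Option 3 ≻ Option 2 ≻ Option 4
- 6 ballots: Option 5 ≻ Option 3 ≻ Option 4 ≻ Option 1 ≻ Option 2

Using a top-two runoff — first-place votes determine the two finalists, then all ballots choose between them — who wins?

Round 1 first-place votes: Option 1 5, Option 2 0, Option 3 0, Option 4 14, Option 5 11. Option 4 and Option 5 advance.
Runoff: Option 4 is ranked above Option 5 on 14 ballots, Option 5 above Option 4 on 16.

Option 5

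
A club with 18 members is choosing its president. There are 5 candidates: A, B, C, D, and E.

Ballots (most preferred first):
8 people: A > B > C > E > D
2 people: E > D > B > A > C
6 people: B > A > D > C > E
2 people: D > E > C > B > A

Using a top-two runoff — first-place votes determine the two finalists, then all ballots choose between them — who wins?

B

Round 1 first-place votes: A 8, B 6, C 0, D 2, E 2. A and B advance.
Runoff: A is ranked above B on 8 ballots, B above A on 10.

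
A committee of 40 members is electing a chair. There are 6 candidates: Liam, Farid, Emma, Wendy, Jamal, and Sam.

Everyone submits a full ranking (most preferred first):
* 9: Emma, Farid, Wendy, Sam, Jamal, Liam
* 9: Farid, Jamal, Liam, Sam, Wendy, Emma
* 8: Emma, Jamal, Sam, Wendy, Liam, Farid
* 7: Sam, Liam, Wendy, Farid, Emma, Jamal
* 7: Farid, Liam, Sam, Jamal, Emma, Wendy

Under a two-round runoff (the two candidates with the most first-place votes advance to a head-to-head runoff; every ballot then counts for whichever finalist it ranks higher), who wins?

Farid

Round 1 first-place votes: Liam 0, Farid 16, Emma 17, Wendy 0, Jamal 0, Sam 7. Emma and Farid advance.
Runoff: Emma is ranked above Farid on 17 ballots, Farid above Emma on 23.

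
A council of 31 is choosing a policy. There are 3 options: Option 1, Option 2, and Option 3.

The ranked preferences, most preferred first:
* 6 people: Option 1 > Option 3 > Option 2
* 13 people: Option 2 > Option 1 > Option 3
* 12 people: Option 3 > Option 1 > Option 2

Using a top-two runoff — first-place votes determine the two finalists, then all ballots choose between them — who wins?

Option 3

Round 1 first-place votes: Option 1 6, Option 2 13, Option 3 12. Option 2 and Option 3 advance.
Runoff: Option 2 is ranked above Option 3 on 13 ballots, Option 3 above Option 2 on 18.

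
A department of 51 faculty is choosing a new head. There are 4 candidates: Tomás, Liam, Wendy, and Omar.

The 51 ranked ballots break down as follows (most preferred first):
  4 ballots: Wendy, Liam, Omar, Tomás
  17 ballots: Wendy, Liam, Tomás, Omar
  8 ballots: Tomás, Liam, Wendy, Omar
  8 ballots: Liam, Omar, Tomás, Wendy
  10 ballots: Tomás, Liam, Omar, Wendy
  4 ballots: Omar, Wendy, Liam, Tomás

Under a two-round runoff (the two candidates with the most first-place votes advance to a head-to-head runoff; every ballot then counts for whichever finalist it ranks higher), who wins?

Tomás

Round 1 first-place votes: Tomás 18, Liam 8, Wendy 21, Omar 4. Wendy and Tomás advance.
Runoff: Wendy is ranked above Tomás on 25 ballots, Tomás above Wendy on 26.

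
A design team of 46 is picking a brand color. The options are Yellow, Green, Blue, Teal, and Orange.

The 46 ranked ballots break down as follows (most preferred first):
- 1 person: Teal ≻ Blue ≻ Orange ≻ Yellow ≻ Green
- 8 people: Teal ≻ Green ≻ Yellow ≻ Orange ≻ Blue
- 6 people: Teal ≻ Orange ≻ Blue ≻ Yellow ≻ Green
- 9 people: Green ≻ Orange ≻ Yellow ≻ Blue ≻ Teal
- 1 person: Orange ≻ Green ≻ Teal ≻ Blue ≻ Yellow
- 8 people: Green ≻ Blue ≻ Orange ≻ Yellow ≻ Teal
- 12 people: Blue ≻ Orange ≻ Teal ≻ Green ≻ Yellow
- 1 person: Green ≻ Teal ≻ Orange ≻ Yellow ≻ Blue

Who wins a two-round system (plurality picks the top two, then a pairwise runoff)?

Round 1 first-place votes: Yellow 0, Green 18, Blue 12, Teal 15, Orange 1. Green and Teal advance.
Runoff: Green is ranked above Teal on 19 ballots, Teal above Green on 27.

Teal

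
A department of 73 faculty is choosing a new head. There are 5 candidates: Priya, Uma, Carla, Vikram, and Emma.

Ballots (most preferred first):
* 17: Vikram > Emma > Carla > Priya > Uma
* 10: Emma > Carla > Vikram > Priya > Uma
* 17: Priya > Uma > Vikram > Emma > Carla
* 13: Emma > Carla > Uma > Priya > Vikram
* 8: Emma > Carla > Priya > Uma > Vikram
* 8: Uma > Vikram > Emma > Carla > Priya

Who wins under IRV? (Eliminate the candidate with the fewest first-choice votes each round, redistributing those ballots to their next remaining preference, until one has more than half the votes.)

Round 1: Priya 17, Uma 8, Carla 0, Vikram 17, Emma 31. Carla eliminated.
Round 2: Priya 17, Uma 8, Vikram 17, Emma 31. Uma eliminated.
Round 3: Priya 17, Vikram 25, Emma 31. Priya eliminated.
Round 4: Vikram 42, Emma 31. Vikram has a majority (≥37).

Vikram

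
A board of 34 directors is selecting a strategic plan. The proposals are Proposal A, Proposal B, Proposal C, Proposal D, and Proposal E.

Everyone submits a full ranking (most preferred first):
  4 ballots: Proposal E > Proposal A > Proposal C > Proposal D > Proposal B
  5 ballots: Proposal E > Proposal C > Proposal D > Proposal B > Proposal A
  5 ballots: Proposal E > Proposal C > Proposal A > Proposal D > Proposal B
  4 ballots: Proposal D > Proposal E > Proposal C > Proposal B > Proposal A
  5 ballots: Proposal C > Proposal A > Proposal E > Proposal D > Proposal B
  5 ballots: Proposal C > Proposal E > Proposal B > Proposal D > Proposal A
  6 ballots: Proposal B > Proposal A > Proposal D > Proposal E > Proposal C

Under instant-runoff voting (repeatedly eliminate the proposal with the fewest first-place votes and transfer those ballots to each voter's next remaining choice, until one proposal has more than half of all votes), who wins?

Proposal E

Round 1: Proposal A 0, Proposal B 6, Proposal C 10, Proposal D 4, Proposal E 14. Proposal A eliminated.
Round 2: Proposal B 6, Proposal C 10, Proposal D 4, Proposal E 14. Proposal D eliminated.
Round 3: Proposal B 6, Proposal C 10, Proposal E 18. Proposal E has a majority (≥18).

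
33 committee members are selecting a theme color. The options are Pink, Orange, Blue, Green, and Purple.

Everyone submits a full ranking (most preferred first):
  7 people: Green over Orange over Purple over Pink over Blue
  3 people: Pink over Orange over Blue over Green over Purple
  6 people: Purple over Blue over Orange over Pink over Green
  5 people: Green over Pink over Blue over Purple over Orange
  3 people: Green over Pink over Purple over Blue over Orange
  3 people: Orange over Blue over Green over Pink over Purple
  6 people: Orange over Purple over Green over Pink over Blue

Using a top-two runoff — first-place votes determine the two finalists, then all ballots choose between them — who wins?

Round 1 first-place votes: Pink 3, Orange 9, Blue 0, Green 15, Purple 6. Green and Orange advance.
Runoff: Green is ranked above Orange on 15 ballots, Orange above Green on 18.

Orange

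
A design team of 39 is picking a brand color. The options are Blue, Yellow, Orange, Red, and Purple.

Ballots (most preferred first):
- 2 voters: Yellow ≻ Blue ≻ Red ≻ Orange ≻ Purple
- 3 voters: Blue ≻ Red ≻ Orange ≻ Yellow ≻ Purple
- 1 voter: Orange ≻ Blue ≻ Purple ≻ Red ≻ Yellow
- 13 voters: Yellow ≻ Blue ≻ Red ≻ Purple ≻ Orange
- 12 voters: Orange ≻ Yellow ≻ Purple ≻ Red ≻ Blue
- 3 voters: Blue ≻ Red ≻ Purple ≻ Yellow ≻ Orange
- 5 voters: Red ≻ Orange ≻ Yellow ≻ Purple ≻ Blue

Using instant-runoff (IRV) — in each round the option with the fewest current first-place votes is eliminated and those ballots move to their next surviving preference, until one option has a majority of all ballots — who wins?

Orange

Round 1: Blue 6, Yellow 15, Orange 13, Red 5, Purple 0. Purple eliminated.
Round 2: Blue 6, Yellow 15, Orange 13, Red 5. Red eliminated.
Round 3: Blue 6, Yellow 15, Orange 18. Blue eliminated.
Round 4: Yellow 18, Orange 21. Orange has a majority (≥20).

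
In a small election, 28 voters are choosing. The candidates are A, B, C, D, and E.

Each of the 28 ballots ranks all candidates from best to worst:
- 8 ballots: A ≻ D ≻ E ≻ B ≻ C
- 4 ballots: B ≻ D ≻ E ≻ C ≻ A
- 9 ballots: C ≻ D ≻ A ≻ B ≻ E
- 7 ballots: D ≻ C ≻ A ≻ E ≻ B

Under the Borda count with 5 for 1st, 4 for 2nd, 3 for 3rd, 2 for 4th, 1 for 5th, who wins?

A: 8×5 + 4×1 + 9×3 + 7×3 = 92
B: 8×2 + 4×5 + 9×2 + 7×1 = 61
C: 8×1 + 4×2 + 9×5 + 7×4 = 89
D: 8×4 + 4×4 + 9×4 + 7×5 = 119
E: 8×3 + 4×3 + 9×1 + 7×2 = 59

D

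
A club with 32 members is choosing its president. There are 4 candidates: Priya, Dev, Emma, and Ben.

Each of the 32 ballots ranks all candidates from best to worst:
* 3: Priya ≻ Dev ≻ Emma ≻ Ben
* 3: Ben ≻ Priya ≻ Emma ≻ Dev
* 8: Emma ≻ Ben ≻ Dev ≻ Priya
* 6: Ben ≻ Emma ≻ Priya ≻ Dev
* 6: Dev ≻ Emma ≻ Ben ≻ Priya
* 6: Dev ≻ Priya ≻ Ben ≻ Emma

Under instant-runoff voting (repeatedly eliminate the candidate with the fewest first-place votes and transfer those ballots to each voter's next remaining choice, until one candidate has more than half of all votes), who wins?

Round 1: Priya 3, Dev 12, Emma 8, Ben 9. Priya eliminated.
Round 2: Dev 15, Emma 8, Ben 9. Emma eliminated.
Round 3: Dev 15, Ben 17. Ben has a majority (≥17).

Ben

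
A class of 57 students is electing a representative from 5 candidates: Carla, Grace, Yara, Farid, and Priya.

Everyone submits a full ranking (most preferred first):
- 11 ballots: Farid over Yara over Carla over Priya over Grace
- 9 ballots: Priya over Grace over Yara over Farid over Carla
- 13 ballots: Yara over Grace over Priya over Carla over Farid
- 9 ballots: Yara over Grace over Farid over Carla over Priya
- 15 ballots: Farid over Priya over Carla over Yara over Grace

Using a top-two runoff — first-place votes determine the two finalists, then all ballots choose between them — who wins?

Yara

Round 1 first-place votes: Carla 0, Grace 0, Yara 22, Farid 26, Priya 9. Farid and Yara advance.
Runoff: Farid is ranked above Yara on 26 ballots, Yara above Farid on 31.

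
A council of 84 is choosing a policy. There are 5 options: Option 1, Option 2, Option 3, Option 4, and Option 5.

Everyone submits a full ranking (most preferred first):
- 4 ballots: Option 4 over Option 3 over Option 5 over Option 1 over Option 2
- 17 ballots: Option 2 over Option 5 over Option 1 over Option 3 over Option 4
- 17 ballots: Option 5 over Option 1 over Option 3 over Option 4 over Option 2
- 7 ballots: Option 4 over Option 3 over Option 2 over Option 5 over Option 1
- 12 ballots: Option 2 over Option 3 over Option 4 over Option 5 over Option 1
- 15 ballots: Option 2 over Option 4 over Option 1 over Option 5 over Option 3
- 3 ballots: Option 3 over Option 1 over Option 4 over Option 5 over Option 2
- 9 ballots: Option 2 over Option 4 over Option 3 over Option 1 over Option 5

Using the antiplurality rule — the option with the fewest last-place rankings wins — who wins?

Last-place votes: Option 1 19, Option 2 24, Option 3 15, Option 4 17, Option 5 9.

Option 5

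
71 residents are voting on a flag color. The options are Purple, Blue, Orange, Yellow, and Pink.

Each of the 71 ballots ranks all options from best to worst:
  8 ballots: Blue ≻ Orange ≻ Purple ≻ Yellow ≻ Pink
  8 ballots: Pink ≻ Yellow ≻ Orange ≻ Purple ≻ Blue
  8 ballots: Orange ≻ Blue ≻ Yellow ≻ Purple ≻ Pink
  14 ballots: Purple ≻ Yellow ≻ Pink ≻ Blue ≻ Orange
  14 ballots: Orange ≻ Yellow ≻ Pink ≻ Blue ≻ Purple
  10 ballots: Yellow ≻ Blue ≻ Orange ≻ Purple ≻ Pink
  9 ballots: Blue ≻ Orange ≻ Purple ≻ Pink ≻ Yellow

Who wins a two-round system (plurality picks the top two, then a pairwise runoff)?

Round 1 first-place votes: Purple 14, Blue 17, Orange 22, Yellow 10, Pink 8. Orange and Blue advance.
Runoff: Orange is ranked above Blue on 30 ballots, Blue above Orange on 41.

Blue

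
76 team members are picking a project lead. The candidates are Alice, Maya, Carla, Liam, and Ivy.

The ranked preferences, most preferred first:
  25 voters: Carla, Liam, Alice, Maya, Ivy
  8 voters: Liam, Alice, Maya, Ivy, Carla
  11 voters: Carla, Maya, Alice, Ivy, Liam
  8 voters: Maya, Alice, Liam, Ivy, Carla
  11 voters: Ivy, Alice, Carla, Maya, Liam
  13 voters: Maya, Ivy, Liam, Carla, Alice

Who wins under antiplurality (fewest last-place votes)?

Last-place votes: Alice 13, Maya 0, Carla 16, Liam 22, Ivy 25.

Maya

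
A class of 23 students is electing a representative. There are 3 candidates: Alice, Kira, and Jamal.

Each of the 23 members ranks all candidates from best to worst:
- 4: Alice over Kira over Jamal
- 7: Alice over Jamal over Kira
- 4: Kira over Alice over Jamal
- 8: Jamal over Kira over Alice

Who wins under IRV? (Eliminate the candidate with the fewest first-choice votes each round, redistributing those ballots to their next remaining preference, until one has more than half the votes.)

Alice

Round 1: Alice 11, Kira 4, Jamal 8. Kira eliminated.
Round 2: Alice 15, Jamal 8. Alice has a majority (≥12).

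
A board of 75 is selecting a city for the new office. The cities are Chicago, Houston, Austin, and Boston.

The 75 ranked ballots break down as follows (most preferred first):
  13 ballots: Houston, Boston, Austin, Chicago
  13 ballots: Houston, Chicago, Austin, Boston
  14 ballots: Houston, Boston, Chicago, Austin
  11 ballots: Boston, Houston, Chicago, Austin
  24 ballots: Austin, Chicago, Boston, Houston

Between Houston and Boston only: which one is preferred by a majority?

Houston

Houston is ranked above Boston on 40 ballots; Boston above Houston on 35.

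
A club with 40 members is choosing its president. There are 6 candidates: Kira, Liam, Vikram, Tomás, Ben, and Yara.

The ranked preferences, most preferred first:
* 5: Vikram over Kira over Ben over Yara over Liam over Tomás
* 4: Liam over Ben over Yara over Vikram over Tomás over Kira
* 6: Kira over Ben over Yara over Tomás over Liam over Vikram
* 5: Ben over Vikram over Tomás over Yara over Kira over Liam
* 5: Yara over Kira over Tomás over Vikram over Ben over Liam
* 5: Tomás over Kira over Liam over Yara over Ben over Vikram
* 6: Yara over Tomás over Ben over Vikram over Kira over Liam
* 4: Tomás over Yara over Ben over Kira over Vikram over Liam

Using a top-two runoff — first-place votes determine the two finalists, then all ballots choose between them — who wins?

Yara

Round 1 first-place votes: Kira 6, Liam 4, Vikram 5, Tomás 9, Ben 5, Yara 11. Yara and Tomás advance.
Runoff: Yara is ranked above Tomás on 26 ballots, Tomás above Yara on 14.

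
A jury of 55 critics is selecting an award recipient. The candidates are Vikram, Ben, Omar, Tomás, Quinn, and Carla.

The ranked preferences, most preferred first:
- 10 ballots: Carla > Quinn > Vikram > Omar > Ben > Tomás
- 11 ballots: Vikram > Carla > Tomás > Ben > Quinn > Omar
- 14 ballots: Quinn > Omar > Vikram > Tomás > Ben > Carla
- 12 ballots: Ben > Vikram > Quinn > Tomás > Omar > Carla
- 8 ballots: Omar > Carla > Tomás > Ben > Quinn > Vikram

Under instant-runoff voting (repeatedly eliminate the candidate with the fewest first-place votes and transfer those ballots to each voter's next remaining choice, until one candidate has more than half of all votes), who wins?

Round 1: Vikram 11, Ben 12, Omar 8, Tomás 0, Quinn 14, Carla 10. Tomás eliminated.
Round 2: Vikram 11, Ben 12, Omar 8, Quinn 14, Carla 10. Omar eliminated.
Round 3: Vikram 11, Ben 12, Quinn 14, Carla 18. Vikram eliminated.
Round 4: Ben 12, Quinn 14, Carla 29. Carla has a majority (≥28).

Carla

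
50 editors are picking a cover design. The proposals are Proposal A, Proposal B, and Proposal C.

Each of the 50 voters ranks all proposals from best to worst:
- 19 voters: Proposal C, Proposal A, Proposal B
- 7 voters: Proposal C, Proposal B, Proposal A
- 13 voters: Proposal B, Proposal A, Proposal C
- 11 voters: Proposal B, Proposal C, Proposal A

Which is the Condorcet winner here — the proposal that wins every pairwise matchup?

Proposal C

Proposal C vs Proposal A: 37–13
Proposal C vs Proposal B: 26–24
Proposal C beats every other proposal.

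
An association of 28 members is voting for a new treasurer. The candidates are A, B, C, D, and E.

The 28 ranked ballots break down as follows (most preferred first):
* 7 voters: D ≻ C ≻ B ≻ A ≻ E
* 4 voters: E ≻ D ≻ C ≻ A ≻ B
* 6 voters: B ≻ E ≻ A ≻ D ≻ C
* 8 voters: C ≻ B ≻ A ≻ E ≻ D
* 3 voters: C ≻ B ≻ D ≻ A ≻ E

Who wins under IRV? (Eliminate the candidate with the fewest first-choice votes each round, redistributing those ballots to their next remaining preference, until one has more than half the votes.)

D

Round 1: A 0, B 6, C 11, D 7, E 4. A eliminated.
Round 2: B 6, C 11, D 7, E 4. E eliminated.
Round 3: B 6, C 11, D 11. B eliminated.
Round 4: C 11, D 17. D has a majority (≥15).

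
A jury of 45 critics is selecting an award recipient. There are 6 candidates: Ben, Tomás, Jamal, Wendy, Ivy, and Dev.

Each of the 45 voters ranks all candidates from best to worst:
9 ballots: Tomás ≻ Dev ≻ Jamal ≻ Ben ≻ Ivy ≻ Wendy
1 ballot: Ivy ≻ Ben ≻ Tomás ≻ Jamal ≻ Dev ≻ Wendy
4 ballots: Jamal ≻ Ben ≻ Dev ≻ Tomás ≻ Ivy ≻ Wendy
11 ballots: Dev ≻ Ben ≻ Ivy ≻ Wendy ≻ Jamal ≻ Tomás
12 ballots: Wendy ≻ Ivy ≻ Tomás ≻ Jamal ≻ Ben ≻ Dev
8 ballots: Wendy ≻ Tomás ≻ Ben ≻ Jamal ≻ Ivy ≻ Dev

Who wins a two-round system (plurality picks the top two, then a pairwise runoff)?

Round 1 first-place votes: Ben 0, Tomás 9, Jamal 4, Wendy 20, Ivy 1, Dev 11. Wendy and Dev advance.
Runoff: Wendy is ranked above Dev on 20 ballots, Dev above Wendy on 25.

Dev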